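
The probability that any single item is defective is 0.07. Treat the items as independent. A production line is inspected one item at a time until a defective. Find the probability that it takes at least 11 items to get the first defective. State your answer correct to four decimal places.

0.4840

Y = number of items to the first success; geometric, p = 0.07.
P(Y > 10) = P(first 10 all fail) = (1−p)^10 = 0.483982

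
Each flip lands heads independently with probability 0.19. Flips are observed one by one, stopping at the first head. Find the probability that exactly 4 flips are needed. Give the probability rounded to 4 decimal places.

0.1010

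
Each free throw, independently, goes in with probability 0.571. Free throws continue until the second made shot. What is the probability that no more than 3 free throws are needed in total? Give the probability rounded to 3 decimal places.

0.606

Finishing within 3 free throws ⇔ at least 2 successes in the first 3. With X ~ Binomial(3, 0.571), P(Y ≤ 3) = 1 − P(X ≤ 1).
  k=0: C(3,0)·0.571^0·0.429^3 = 0.07895
  k=1: C(3,1)·0.571^1·0.429^2 = 0.31526
1 − 0.39422 = 0.60578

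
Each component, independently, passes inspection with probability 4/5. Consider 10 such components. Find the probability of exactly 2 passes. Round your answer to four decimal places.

0.0001

X ~ Binomial(n=10, p=0.80).
P(X=2) = C(10,2) · p^2 · (1−p)^8
= 45 · 0.64 · 2.56e-06 = 0.000074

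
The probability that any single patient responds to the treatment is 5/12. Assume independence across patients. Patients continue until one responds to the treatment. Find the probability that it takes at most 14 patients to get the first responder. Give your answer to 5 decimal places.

0.99947

Y = number of patients to the first success; geometric, p = 0.416667.
P(Y ≤ 14) = 1 − (1−p)^14 = 1 − 0.0005282 = 0.9994718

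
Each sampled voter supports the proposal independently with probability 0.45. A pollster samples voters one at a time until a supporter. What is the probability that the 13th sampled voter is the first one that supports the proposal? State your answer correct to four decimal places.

0.0003

Geometric (trials to first success), p = 0.45.
P(Y = 13) = (1−p)^12 · p = 0.00076622 · 0.45 = 0.000345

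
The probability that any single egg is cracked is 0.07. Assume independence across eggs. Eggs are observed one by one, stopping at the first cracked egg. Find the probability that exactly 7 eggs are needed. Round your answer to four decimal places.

0.0453

Geometric (trials to first success), p = 0.07.
P(Y = 7) = (1−p)^6 · p = 0.64699 · 0.07 = 0.045289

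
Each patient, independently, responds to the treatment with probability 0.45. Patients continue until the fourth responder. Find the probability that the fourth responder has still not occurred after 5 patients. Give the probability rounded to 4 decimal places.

0.8688

Needing more than 5 patients ⇔ fewer than 4 successes in the first 5. With X ~ Binomial(5, 0.45), P(Y > 5) = P(X ≤ 3).
  k=0: C(5,0)·0.45^0·0.55^5 = 0.050328
  k=1: C(5,1)·0.45^1·0.55^4 = 0.205889
  k=2: C(5,2)·0.45^2·0.55^3 = 0.336909
  k=3: C(5,3)·0.45^3·0.55^2 = 0.275653
P(X ≤ 3) = 0.868780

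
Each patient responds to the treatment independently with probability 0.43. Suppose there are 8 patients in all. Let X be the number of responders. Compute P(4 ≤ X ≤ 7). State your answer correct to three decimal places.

0.475

X ~ Binomial(8, 0.43); P(4 ≤ X ≤ 7) = Σ C(8,k) p^k (1−p)^(8−k) over k:
  k=4: C(8,4)·0.43^4·0.57^4 = 0.25262
  k=5: C(8,5)·0.43^5·0.57^3 = 0.15246
  k=6: C(8,6)·0.43^6·0.57^2 = 0.05751
  k=7: C(8,7)·0.43^7·0.57^1 = 0.01239
Total = 0.47498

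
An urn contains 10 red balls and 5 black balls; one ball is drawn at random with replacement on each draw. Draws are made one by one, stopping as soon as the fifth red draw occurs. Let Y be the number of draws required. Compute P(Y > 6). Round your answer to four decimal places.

Needing more than 6 draws ⇔ fewer than 5 successes in the first 6. With X ~ Binomial(6, 0.666667), P(Y > 6) = P(X ≤ 4).
  k=0: C(6,0)·0.666667^0·0.333333^6 = 0.001372
  k=1: C(6,1)·0.666667^1·0.333333^5 = 0.016461
  k=2: C(6,2)·0.666667^2·0.333333^4 = 0.082305
  k=3: C(6,3)·0.666667^3·0.333333^3 = 0.219479
  k=4: C(6,4)·0.666667^4·0.333333^2 = 0.329218
P(X ≤ 4) = 0.648834

0.6488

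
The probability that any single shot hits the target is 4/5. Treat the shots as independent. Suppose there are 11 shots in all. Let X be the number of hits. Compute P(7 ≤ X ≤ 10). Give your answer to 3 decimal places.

X ~ Binomial(11, 0.80); P(7 ≤ X ≤ 10) = Σ C(11,k) p^k (1−p)^(11−k) over k:
  k=7: C(11,7)·0.80^7·0.20^4 = 0.11073
  k=8: C(11,8)·0.80^8·0.20^3 = 0.22146
  k=9: C(11,9)·0.80^9·0.20^2 = 0.29528
  k=10: C(11,10)·0.80^10·0.20^1 = 0.23622
Total = 0.86369

0.864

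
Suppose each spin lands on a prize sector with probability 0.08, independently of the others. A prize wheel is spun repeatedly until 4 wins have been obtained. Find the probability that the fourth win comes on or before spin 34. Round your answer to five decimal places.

0.28755

Finishing within 34 spins ⇔ at least 4 successes in the first 34. With X ~ Binomial(34, 0.08), P(Y ≤ 34) = 1 − P(X ≤ 3).
  k=0: C(34,0)·0.08^0·0.92^34 = 0.0587200
  k=1: C(34,1)·0.08^1·0.92^33 = 0.1736070
  k=2: C(34,2)·0.08^2·0.92^32 = 0.2490883
  k=3: C(34,3)·0.08^3·0.92^31 = 0.2310384
1 − 0.7124537 = 0.2875463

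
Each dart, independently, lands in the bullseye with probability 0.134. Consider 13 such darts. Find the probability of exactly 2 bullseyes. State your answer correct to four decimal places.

X ~ Binomial(n=13, p=0.134).
P(X=2) = C(13,2) · p^2 · (1−p)^11
= 78 · 0.017956 · 0.20545 = 0.287741

0.2877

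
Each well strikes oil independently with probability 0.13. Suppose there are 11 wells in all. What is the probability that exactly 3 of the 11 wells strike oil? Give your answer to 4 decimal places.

0.1190

X ~ Binomial(n=11, p=0.13).
P(X=3) = C(11,3) · p^3 · (1−p)^8
= 165 · 0.002197 · 0.32821 = 0.118978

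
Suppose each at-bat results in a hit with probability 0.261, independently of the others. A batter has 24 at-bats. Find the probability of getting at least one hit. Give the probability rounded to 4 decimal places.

P(at least one) = 1 − P(none) = 1 − (1 − 0.261)^24
= 1 − 0.000704 = 0.999296

0.9993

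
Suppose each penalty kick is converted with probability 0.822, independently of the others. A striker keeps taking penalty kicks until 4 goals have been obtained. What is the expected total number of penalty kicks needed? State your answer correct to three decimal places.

Y = total penalty kicks until the fourth success; negative binomial with r=4, p=0.822.
E[Y] = r / p = 4 / 0.822 = 4.86618

4.866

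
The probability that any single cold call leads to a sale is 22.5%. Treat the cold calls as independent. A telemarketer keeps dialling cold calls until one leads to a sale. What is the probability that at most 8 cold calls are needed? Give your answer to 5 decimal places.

Y = number of cold calls to the first success; geometric, p = 0.225.
P(Y ≤ 8) = 1 − (1−p)^8 = 1 − 0.1301408 = 0.8698592

0.86986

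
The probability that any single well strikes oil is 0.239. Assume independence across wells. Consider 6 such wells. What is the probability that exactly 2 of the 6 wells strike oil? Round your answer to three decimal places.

X ~ Binomial(n=6, p=0.239).
P(X=2) = C(6,2) · p^2 · (1−p)^4
= 15 · 0.057121 · 0.33538 = 0.28736

0.287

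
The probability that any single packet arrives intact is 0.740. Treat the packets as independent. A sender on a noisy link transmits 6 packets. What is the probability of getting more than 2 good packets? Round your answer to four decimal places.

X ~ Binomial(6, 0.74); P(X ≥ 3) = Σ C(6,k) p^k (1−p)^(6−k) over k:
  k=3: C(6,3)·0.74^3·0.26^3 = 0.142444
  k=4: C(6,4)·0.74^4·0.26^2 = 0.304064
  k=5: C(6,5)·0.74^5·0.26^1 = 0.346165
  k=6: C(6,6)·0.74^6·0.26^0 = 0.164206
Total = 0.956880

0.9569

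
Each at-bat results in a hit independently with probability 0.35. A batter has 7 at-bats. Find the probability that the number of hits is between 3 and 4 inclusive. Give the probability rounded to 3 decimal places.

0.412

X ~ Binomial(7, 0.35); P(3 ≤ X ≤ 4) = Σ C(7,k) p^k (1−p)^(7−k) over k:
  k=3: C(7,3)·0.35^3·0.65^4 = 0.26787
  k=4: C(7,4)·0.35^4·0.65^3 = 0.14424
Total = 0.41211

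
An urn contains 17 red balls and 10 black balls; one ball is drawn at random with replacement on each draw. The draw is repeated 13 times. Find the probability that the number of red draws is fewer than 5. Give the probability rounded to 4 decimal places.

0.0188

X ~ Binomial(13, 0.629630); P(X ≤ 4) = Σ C(13,k) p^k (1−p)^(13−k) over k:
  k=0: C(13,0)·0.629630^0·0.370370^13 = 0.000002
  k=1: C(13,1)·0.629630^1·0.370370^12 = 0.000055
  k=2: C(13,2)·0.629630^2·0.370370^11 = 0.000556
  k=3: C(13,3)·0.629630^3·0.370370^10 = 0.003467
  k=4: C(13,4)·0.629630^4·0.370370^9 = 0.014736
Total = 0.018816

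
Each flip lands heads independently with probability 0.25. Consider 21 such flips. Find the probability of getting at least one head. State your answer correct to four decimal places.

P(at least one) = 1 − P(none) = 1 − (1 − 0.25)^21
= 1 − 0.002378 = 0.997622

0.9976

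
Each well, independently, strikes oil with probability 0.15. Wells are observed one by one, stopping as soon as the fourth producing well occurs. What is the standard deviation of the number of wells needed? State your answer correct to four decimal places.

12.2927

Y = total wells until the fourth success; negative binomial with r=4, p=0.15.
SD(Y) = √[r(1−p)/p²] = √(151.111111) = 12.292726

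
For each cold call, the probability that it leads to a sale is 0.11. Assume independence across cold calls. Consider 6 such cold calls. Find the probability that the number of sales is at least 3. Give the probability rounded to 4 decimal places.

0.0206

X ~ Binomial(6, 0.11); P(X ≥ 3) = Σ C(6,k) p^k (1−p)^(6−k) over k:
  k=3: C(6,3)·0.11^3·0.89^3 = 0.018766
  k=4: C(6,4)·0.11^4·0.89^2 = 0.001740
  k=5: C(6,5)·0.11^5·0.89^1 = 0.000086
  k=6: C(6,6)·0.11^6·0.89^0 = 0.000002
Total = 0.020594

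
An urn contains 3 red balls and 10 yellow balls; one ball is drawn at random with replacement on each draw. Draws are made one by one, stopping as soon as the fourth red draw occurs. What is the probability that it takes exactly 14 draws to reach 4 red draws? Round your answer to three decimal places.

Y = trial on which the fourth success occurs; negative binomial, r=4, p=0.230769.
P(Y=14) = C(13,3) · p^4 · (1−p)^10
= 286 · 0.002836 · 0.072538 = 0.05884

0.059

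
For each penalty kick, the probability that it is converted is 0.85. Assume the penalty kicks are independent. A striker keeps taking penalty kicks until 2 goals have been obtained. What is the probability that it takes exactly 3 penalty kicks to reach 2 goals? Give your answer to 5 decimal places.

Y = trial on which the second success occurs; negative binomial, r=2, p=0.85.
P(Y=3) = C(2,1) · p^2 · (1−p)^1
= 2 · 0.7225 · 0.15 = 0.2167500

0.21675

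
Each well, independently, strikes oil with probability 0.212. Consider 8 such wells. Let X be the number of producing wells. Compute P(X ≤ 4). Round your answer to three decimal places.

X ~ Binomial(8, 0.212); P(X ≤ 4) = Σ C(8,k) p^k (1−p)^(8−k) over k:
  k=0: C(8,0)·0.212^0·0.788^8 = 0.14867
  k=1: C(8,1)·0.212^1·0.788^7 = 0.31997
  k=2: C(8,2)·0.212^2·0.788^6 = 0.30129
  k=3: C(8,3)·0.212^3·0.788^5 = 0.16212
  k=4: C(8,4)·0.212^4·0.788^4 = 0.05452
Total = 0.98656

0.987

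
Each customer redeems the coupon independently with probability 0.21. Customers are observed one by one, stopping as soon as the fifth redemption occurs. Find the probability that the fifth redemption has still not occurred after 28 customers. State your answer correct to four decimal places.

0.2705

Needing more than 28 customers ⇔ fewer than 5 successes in the first 28. With X ~ Binomial(28, 0.21), P(Y > 28) = P(X ≤ 4).
  k=0: C(28,0)·0.21^0·0.79^28 = 0.001360
  k=1: C(28,1)·0.21^1·0.79^27 = 0.010123
  k=2: C(28,2)·0.21^2·0.79^26 = 0.036327
  k=3: C(28,3)·0.21^3·0.79^25 = 0.083691
  k=4: C(28,4)·0.21^4·0.79^24 = 0.139044
P(X ≤ 4) = 0.270545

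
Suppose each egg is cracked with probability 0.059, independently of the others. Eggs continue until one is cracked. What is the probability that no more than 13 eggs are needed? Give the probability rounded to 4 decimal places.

Y = number of eggs to the first success; geometric, p = 0.059.
P(Y ≤ 13) = 1 − (1−p)^13 = 1 − 0.453592 = 0.546408

0.5464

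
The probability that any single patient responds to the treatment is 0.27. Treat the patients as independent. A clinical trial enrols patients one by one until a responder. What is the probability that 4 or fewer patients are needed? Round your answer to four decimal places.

0.7160

Y = number of patients to the first success; geometric, p = 0.27.
P(Y ≤ 4) = 1 − (1−p)^4 = 1 − 0.283982 = 0.716018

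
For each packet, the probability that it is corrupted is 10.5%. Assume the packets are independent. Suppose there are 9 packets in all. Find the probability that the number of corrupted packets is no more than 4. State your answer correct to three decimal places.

0.999

X ~ Binomial(9, 0.105); P(X ≤ 4) = Σ C(9,k) p^k (1−p)^(9−k) over k:
  k=0: C(9,0)·0.105^0·0.895^9 = 0.36847
  k=1: C(9,1)·0.105^1·0.895^8 = 0.38906
  k=2: C(9,2)·0.105^2·0.895^7 = 0.18258
  k=3: C(9,3)·0.105^3·0.895^6 = 0.04998
  k=4: C(9,4)·0.105^4·0.895^5 = 0.00880
Total = 0.99888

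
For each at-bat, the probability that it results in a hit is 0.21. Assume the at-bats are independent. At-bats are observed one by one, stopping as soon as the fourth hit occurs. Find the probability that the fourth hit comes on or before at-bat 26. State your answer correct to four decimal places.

Finishing within 26 at-bats ⇔ at least 4 successes in the first 26. With X ~ Binomial(26, 0.21), P(Y ≤ 26) = 1 − P(X ≤ 3).
  k=0: C(26,0)·0.21^0·0.79^26 = 0.002179
  k=1: C(26,1)·0.21^1·0.79^25 = 0.015062
  k=2: C(26,2)·0.21^2·0.79^24 = 0.050046
  k=3: C(26,3)·0.21^3·0.79^23 = 0.106428
1 − 0.173715 = 0.826285

0.8263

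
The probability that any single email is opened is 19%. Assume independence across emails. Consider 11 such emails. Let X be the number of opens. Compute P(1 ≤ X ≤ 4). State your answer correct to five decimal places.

0.86020

X ~ Binomial(11, 0.19); P(1 ≤ X ≤ 4) = Σ C(11,k) p^k (1−p)^(11−k) over k:
  k=1: C(11,1)·0.19^1·0.81^10 = 0.2540952
  k=2: C(11,2)·0.19^2·0.81^9 = 0.2980129
  k=3: C(11,3)·0.19^3·0.81^8 = 0.2097128
  k=4: C(11,4)·0.19^4·0.81^7 = 0.0983838
Total = 0.8602047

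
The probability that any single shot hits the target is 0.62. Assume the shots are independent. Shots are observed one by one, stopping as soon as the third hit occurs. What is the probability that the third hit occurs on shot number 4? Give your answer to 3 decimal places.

0.272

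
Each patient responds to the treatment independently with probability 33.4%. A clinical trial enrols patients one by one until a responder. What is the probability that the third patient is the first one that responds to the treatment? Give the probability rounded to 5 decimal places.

Geometric (trials to first success), p = 0.334.
P(Y = 3) = (1−p)^2 · p = 0.44356 · 0.334 = 0.1481477

0.14815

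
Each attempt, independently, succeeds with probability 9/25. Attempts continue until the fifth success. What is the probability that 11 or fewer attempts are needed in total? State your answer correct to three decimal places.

0.358

Finishing within 11 attempts ⇔ at least 5 successes in the first 11. With X ~ Binomial(11, 0.36), P(Y ≤ 11) = 1 − P(X ≤ 4).
  k=0: C(11,0)·0.36^0·0.64^11 = 0.00738
  k=1: C(11,1)·0.36^1·0.64^10 = 0.04566
  k=2: C(11,2)·0.36^2·0.64^9 = 0.12841
  k=3: C(11,3)·0.36^3·0.64^8 = 0.21669
  k=4: C(11,4)·0.36^4·0.64^7 = 0.24377
1 − 0.64190 = 0.35810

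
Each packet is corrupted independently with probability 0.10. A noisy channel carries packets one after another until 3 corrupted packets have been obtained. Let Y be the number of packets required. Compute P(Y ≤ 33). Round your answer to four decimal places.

0.6543

Finishing within 33 packets ⇔ at least 3 successes in the first 33. With X ~ Binomial(33, 0.10), P(Y ≤ 33) = 1 − P(X ≤ 2).
  k=0: C(33,0)·0.10^0·0.90^33 = 0.030903
  k=1: C(33,1)·0.10^1·0.90^32 = 0.113312
  k=2: C(33,2)·0.10^2·0.90^31 = 0.201443
1 − 0.345658 = 0.654342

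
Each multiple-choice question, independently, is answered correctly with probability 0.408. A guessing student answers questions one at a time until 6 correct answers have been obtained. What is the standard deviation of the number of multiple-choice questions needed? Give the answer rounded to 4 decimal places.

Y = total multiple-choice questions until the sixth success; negative binomial with r=6, p=0.408.
SD(Y) = √[r(1−p)/p²] = √(21.337947) = 4.619302

4.6193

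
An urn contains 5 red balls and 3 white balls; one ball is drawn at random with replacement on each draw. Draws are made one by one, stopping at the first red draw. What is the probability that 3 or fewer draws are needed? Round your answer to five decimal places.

0.94727

Y = number of draws to the first success; geometric, p = 0.625.
P(Y ≤ 3) = 1 − (1−p)^3 = 1 − 0.0527344 = 0.9472656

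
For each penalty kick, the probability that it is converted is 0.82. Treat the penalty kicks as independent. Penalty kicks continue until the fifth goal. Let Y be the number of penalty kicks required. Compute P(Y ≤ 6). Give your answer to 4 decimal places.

0.7044

Finishing within 6 penalty kicks ⇔ at least 5 successes in the first 6. With X ~ Binomial(6, 0.82), P(Y ≤ 6) = 1 − P(X ≤ 4).
  k=0: C(6,0)·0.82^0·0.18^6 = 0.000034
  k=1: C(6,1)·0.82^1·0.18^5 = 0.000930
  k=2: C(6,2)·0.82^2·0.18^4 = 0.010588
  k=3: C(6,3)·0.82^3·0.18^3 = 0.064312
  k=4: C(6,4)·0.82^4·0.18^2 = 0.219731
1 − 0.295594 = 0.704406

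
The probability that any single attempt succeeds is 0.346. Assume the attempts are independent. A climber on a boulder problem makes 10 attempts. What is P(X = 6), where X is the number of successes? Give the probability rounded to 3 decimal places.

0.066

X ~ Binomial(n=10, p=0.346).
P(X=6) = C(10,6) · p^6 · (1−p)^4
= 210 · 0.0017158 · 0.18294 = 0.06592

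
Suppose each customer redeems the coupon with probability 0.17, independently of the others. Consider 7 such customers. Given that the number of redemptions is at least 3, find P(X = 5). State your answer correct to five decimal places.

0.02043

X ~ Binomial(7, 0.17). Want P(X=5 | X≥3) = P(X=5) / P(X≥3).
P(X=5) = C(7,5)·0.17^5·0.83^2 = 0.0020541
P(X≥3) = 1 − 0.2713605 − 0.3890590 − 0.2390604 = 0.1005201
Ratio = 0.0020541 / 0.1005201 = 0.0204347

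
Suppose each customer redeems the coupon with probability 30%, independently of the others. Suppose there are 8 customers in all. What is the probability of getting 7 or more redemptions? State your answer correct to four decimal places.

0.0013

X ~ Binomial(8, 0.30); P(X ≥ 7) = Σ C(8,k) p^k (1−p)^(8−k) over k:
  k=7: C(8,7)·0.30^7·0.70^1 = 0.001225
  k=8: C(8,8)·0.30^8·0.70^0 = 0.000066
Total = 0.001290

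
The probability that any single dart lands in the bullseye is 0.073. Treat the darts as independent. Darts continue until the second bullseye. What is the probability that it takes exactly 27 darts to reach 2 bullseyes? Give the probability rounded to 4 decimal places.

0.0208

Y = trial on which the second success occurs; negative binomial, r=2, p=0.073.
P(Y=27) = C(26,1) · p^2 · (1−p)^25
= 26 · 0.005329 · 0.15031 = 0.020826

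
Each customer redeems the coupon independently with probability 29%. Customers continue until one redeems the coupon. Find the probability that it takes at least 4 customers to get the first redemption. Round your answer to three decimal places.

0.358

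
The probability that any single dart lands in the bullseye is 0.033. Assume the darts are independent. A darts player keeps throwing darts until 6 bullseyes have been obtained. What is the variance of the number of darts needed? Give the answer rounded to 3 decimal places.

5327.824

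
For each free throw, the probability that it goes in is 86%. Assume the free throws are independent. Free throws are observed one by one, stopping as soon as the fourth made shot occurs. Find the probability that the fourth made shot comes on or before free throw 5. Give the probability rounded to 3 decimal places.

0.853

Finishing within 5 free throws ⇔ at least 4 successes in the first 5. With X ~ Binomial(5, 0.86), P(Y ≤ 5) = 1 − P(X ≤ 3).
  k=0: C(5,0)·0.86^0·0.14^5 = 0.00005
  k=1: C(5,1)·0.86^1·0.14^4 = 0.00165
  k=2: C(5,2)·0.86^2·0.14^3 = 0.02029
  k=3: C(5,3)·0.86^3·0.14^2 = 0.12467
1 − 0.14667 = 0.85333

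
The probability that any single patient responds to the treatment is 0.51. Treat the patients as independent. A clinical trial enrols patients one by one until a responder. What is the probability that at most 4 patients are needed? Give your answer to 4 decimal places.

Y = number of patients to the first success; geometric, p = 0.51.
P(Y ≤ 4) = 1 − (1−p)^4 = 1 − 0.057648 = 0.942352

0.9424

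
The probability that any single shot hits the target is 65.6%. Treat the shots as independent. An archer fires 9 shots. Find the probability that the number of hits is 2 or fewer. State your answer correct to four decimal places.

X ~ Binomial(9, 0.656); P(X ≤ 2) = Σ C(9,k) p^k (1−p)^(9−k) over k:
  k=0: C(9,0)·0.656^0·0.344^9 = 0.000067
  k=1: C(9,1)·0.656^1·0.344^8 = 0.001158
  k=2: C(9,2)·0.656^2·0.344^7 = 0.008831
Total = 0.010056

0.0101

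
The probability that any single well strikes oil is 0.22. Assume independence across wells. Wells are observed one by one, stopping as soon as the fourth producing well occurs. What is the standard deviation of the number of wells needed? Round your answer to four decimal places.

Y = total wells until the fourth success; negative binomial with r=4, p=0.22.
SD(Y) = √[r(1−p)/p²] = √(64.462810) = 8.028874

8.0289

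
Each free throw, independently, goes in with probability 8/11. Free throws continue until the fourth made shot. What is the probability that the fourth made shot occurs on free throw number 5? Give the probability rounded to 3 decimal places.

0.305

Y = trial on which the fourth success occurs; negative binomial, r=4, p=0.727273.
P(Y=5) = C(4,3) · p^4 · (1−p)^1
= 4 · 0.27976 · 0.27273 = 0.30520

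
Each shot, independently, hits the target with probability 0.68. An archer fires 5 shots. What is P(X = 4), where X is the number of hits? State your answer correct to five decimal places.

X ~ Binomial(n=5, p=0.68).
P(X=4) = C(5,4) · p^4 · (1−p)^1
= 5 · 0.21381 · 0.32 = 0.3421020

0.34210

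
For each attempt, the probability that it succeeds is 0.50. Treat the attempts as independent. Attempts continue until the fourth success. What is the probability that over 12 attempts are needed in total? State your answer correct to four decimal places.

0.0730

Needing more than 12 attempts ⇔ fewer than 4 successes in the first 12. With X ~ Binomial(12, 0.50), P(Y > 12) = P(X ≤ 3).
  k=0: C(12,0)·0.50^0·0.50^12 = 0.000244
  k=1: C(12,1)·0.50^1·0.50^11 = 0.002930
  k=2: C(12,2)·0.50^2·0.50^10 = 0.016113
  k=3: C(12,3)·0.50^3·0.50^9 = 0.053711
P(X ≤ 3) = 0.072998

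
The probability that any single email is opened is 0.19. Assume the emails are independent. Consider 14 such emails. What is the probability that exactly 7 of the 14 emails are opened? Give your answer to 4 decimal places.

X ~ Binomial(n=14, p=0.19).
P(X=7) = C(14,7) · p^7 · (1−p)^7
= 3432 · 8.9387e-06 · 0.22877 = 0.007018

0.0070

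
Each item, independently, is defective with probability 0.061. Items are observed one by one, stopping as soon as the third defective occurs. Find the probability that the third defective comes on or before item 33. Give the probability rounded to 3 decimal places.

0.327

Finishing within 33 items ⇔ at least 3 successes in the first 33. With X ~ Binomial(33, 0.061), P(Y ≤ 33) = 1 − P(X ≤ 2).
  k=0: C(33,0)·0.061^0·0.939^33 = 0.12530
  k=1: C(33,1)·0.061^1·0.939^32 = 0.26862
  k=2: C(33,2)·0.061^2·0.939^31 = 0.27921
1 − 0.67313 = 0.32687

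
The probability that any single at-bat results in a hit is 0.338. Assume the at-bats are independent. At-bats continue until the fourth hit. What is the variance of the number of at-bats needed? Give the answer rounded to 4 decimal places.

Y = total at-bats until the fourth success; negative binomial with r=4, p=0.338.
Var(Y) = r(1−p)/p² = 4·0.662 / 0.338² = 23.178460

23.1785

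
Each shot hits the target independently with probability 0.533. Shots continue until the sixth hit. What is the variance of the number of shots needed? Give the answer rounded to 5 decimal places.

Y = total shots until the sixth success; negative binomial with r=6, p=0.533.
Var(Y) = r(1−p)/p² = 6·0.467 / 0.533² = 9.8631063

9.86311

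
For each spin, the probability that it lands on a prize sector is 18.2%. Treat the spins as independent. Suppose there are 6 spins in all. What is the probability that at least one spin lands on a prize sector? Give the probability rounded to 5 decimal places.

0.70042

P(at least one) = 1 − P(none) = 1 − (1 − 0.182)^6
= 1 − 0.2995848 = 0.7004152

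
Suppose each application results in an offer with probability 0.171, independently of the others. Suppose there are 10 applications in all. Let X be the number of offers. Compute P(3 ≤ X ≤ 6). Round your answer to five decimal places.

0.23664

X ~ Binomial(10, 0.171); P(3 ≤ X ≤ 6) = Σ C(10,k) p^k (1−p)^(10−k) over k:
  k=3: C(10,3)·0.171^3·0.829^7 = 0.1614549
  k=4: C(10,4)·0.171^4·0.829^6 = 0.0582815
  k=5: C(10,5)·0.171^5·0.829^5 = 0.0144263
  k=6: C(10,6)·0.171^6·0.829^4 = 0.0024798
Total = 0.2366425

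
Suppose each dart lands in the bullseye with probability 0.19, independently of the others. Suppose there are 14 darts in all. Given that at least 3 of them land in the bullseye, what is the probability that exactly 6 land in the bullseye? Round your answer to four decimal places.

0.0510

X ~ Binomial(14, 0.19). Want P(X=6 | X≥3) = P(X=6) / P(X≥3).
P(X=6) = C(14,6)·0.19^6·0.81^8 = 0.026179
P(X≥3) = 1 − 0.052335 − 0.171865 − 0.262041 = 0.513760
Ratio = 0.026179 / 0.513760 = 0.050956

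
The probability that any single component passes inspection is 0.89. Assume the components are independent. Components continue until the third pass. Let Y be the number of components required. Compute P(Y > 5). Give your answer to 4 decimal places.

0.0112

Needing more than 5 components ⇔ fewer than 3 successes in the first 5. With X ~ Binomial(5, 0.89), P(Y > 5) = P(X ≤ 2).
  k=0: C(5,0)·0.89^0·0.11^5 = 0.000016
  k=1: C(5,1)·0.89^1·0.11^4 = 0.000652
  k=2: C(5,2)·0.89^2·0.11^3 = 0.010543
P(X ≤ 2) = 0.011210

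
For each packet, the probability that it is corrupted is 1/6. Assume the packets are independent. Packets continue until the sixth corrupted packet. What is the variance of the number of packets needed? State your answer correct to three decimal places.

180.000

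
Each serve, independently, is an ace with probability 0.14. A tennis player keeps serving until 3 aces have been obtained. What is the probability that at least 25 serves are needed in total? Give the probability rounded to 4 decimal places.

0.3274

Needing more than 24 serves ⇔ fewer than 3 successes in the first 24. With X ~ Binomial(24, 0.14), P(Y > 24) = P(X ≤ 2).
  k=0: C(24,0)·0.14^0·0.86^24 = 0.026789
  k=1: C(24,1)·0.14^1·0.86^23 = 0.104666
  k=2: C(24,2)·0.14^2·0.86^22 = 0.195944
P(X ≤ 2) = 0.327399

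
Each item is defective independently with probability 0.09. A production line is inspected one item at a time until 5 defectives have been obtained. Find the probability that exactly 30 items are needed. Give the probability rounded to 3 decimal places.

0.013

Y = trial on which the fifth success occurs; negative binomial, r=5, p=0.09.
P(Y=30) = C(29,4) · p^5 · (1−p)^25
= 23751 · 5.9049e-06 · 0.094631 = 0.01327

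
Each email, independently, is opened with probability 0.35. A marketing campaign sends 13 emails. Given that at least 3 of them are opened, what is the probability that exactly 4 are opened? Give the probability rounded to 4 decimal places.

0.2506

X ~ Binomial(13, 0.35). Want P(X=4 | X≥3) = P(X=4) / P(X≥3).
P(X=4) = C(13,4)·0.35^4·0.65^9 = 0.222228
P(X≥3) = 1 − 0.003697 − 0.025880 − 0.083614 = 0.886809
Ratio = 0.222228 / 0.886809 = 0.250593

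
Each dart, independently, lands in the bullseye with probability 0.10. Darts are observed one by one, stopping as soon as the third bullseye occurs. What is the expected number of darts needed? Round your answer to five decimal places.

Y = total darts until the third success; negative binomial with r=3, p=0.10.
E[Y] = r / p = 3 / 0.10 = 30.0000000

30.00000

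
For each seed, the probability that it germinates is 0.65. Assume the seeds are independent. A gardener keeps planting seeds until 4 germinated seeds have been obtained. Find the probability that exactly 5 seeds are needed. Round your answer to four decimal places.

0.2499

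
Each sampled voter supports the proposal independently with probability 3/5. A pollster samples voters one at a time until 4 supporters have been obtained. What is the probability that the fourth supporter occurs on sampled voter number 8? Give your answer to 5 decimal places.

Y = trial on which the fourth success occurs; negative binomial, r=4, p=0.60.
P(Y=8) = C(7,3) · p^4 · (1−p)^4
= 35 · 0.1296 · 0.0256 = 0.1161216

0.11612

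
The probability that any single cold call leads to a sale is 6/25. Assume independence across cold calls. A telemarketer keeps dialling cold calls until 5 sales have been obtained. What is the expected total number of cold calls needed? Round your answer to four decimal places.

20.8333

Y = total cold calls until the fifth success; negative binomial with r=5, p=0.24.
E[Y] = r / p = 5 / 0.24 = 20.833333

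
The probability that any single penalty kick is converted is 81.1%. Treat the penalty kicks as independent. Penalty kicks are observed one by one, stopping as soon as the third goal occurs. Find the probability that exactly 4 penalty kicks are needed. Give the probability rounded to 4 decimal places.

Y = trial on which the third success occurs; negative binomial, r=3, p=0.811.
P(Y=4) = C(3,2) · p^3 · (1−p)^1
= 3 · 0.53341 · 0.189 = 0.302444

0.3024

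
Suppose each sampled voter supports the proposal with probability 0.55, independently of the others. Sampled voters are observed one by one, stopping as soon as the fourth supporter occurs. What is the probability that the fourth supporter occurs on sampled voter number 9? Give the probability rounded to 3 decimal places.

0.095

Y = trial on which the fourth success occurs; negative binomial, r=4, p=0.55.
P(Y=9) = C(8,3) · p^4 · (1−p)^5
= 56 · 0.091506 · 0.018453 = 0.09456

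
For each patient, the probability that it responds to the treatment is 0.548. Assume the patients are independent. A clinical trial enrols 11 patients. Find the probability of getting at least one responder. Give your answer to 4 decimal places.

0.9998

P(at least one) = 1 − P(none) = 1 − (1 − 0.548)^11
= 1 − 0.000161 = 0.999839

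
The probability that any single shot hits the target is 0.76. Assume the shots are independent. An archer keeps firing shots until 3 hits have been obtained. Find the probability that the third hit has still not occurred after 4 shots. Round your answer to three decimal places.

Needing more than 4 shots ⇔ fewer than 3 successes in the first 4. With X ~ Binomial(4, 0.76), P(Y > 4) = P(X ≤ 2).
  k=0: C(4,0)·0.76^0·0.24^4 = 0.00332
  k=1: C(4,1)·0.76^1·0.24^3 = 0.04202
  k=2: C(4,2)·0.76^2·0.24^2 = 0.19962
P(X ≤ 2) = 0.24496

0.245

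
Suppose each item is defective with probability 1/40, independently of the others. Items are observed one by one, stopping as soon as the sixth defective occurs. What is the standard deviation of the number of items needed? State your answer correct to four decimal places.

96.7471

Y = total items until the sixth success; negative binomial with r=6, p=0.025.
SD(Y) = √[r(1−p)/p²] = √(9360.000000) = 96.747093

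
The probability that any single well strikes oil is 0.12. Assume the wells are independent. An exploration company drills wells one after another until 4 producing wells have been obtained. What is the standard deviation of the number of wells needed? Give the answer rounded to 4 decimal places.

15.6347

Y = total wells until the fourth success; negative binomial with r=4, p=0.12.
SD(Y) = √[r(1−p)/p²] = √(244.444444) = 15.634719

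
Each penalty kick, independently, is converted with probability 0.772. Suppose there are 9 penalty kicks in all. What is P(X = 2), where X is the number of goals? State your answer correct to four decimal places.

0.0007

X ~ Binomial(n=9, p=0.772).
P(X=2) = C(9,2) · p^2 · (1−p)^7
= 36 · 0.59598 · 3.2029e-05 = 0.000687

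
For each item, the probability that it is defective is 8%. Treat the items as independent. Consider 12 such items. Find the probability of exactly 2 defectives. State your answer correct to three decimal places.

0.183

X ~ Binomial(n=12, p=0.08).
P(X=2) = C(12,2) · p^2 · (1−p)^10
= 66 · 0.0064 · 0.43439 = 0.18349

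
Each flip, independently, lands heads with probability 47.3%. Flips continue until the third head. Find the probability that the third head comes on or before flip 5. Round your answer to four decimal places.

0.4495

Finishing within 5 flips ⇔ at least 3 successes in the first 5. With X ~ Binomial(5, 0.473), P(Y ≤ 5) = 1 − P(X ≤ 2).
  k=0: C(5,0)·0.473^0·0.527^5 = 0.040649
  k=1: C(5,1)·0.473^1·0.527^4 = 0.182420
  k=2: C(5,2)·0.473^2·0.527^3 = 0.327457
1 − 0.550527 = 0.449473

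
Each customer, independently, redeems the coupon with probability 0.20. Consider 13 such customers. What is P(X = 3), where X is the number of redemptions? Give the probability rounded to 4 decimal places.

X ~ Binomial(n=13, p=0.20).
P(X=3) = C(13,3) · p^3 · (1−p)^10
= 286 · 0.008 · 0.10737 = 0.245672

0.2457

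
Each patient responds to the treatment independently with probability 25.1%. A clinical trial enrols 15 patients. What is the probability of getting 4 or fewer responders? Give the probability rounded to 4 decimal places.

X ~ Binomial(15, 0.251); P(X ≤ 4) = Σ C(15,k) p^k (1−p)^(15−k) over k:
  k=0: C(15,0)·0.251^0·0.749^15 = 0.013099
  k=1: C(15,1)·0.251^1·0.749^14 = 0.065843
  k=2: C(15,2)·0.251^2·0.749^13 = 0.154454
  k=3: C(15,3)·0.251^3·0.749^12 = 0.224292
  k=4: C(15,4)·0.251^4·0.749^11 = 0.225490
Total = 0.683179

0.6832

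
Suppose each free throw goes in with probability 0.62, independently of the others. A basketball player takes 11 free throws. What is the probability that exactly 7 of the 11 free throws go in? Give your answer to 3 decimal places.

X ~ Binomial(n=11, p=0.62).
P(X=7) = C(11,7) · p^7 · (1−p)^4
= 330 · 0.035216 · 0.020851 = 0.24232

0.242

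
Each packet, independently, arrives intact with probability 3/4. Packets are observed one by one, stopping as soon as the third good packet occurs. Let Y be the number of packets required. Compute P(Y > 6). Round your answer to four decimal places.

0.0376

Needing more than 6 packets ⇔ fewer than 3 successes in the first 6. With X ~ Binomial(6, 0.75), P(Y > 6) = P(X ≤ 2).
  k=0: C(6,0)·0.75^0·0.25^6 = 0.000244
  k=1: C(6,1)·0.75^1·0.25^5 = 0.004395
  k=2: C(6,2)·0.75^2·0.25^4 = 0.032959
P(X ≤ 2) = 0.037598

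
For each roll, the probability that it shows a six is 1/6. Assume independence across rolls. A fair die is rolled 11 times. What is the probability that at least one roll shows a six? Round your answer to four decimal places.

P(at least one) = 1 − P(none) = 1 − (1 − 0.166667)^11
= 1 − 0.134588 = 0.865412

0.8654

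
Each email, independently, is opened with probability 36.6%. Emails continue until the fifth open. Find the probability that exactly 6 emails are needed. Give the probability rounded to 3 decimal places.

0.021

Y = trial on which the fifth success occurs; negative binomial, r=5, p=0.366.
P(Y=6) = C(5,4) · p^5 · (1−p)^1
= 5 · 0.0065676 · 0.634 = 0.02082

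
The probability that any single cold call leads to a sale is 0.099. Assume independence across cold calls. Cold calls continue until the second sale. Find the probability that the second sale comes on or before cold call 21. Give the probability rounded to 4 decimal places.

Finishing within 21 cold calls ⇔ at least 2 successes in the first 21. With X ~ Binomial(21, 0.099), P(Y ≤ 21) = 1 − P(X ≤ 1).
  k=0: C(21,0)·0.099^0·0.901^21 = 0.112001
  k=1: C(21,1)·0.099^1·0.901^20 = 0.258434
1 − 0.370435 = 0.629565

0.6296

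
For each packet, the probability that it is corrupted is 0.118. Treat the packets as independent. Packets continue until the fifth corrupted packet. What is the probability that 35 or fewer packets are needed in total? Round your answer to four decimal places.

Finishing within 35 packets ⇔ at least 5 successes in the first 35. With X ~ Binomial(35, 0.118), P(Y ≤ 35) = 1 − P(X ≤ 4).
  k=0: C(35,0)·0.118^0·0.882^35 = 0.012342
  k=1: C(35,1)·0.118^1·0.882^34 = 0.057794
  k=2: C(35,2)·0.118^2·0.882^33 = 0.131445
  k=3: C(35,3)·0.118^3·0.882^32 = 0.193442
  k=4: C(35,4)·0.118^4·0.882^31 = 0.207040
1 − 0.602063 = 0.397937

0.3979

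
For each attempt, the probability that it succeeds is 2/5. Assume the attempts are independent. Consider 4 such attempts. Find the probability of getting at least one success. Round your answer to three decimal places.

P(at least one) = 1 − P(none) = 1 − (1 − 0.40)^4
= 1 − 0.12960 = 0.87040

0.870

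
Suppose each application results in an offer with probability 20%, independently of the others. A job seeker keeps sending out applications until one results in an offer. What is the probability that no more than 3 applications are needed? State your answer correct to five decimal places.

0.48800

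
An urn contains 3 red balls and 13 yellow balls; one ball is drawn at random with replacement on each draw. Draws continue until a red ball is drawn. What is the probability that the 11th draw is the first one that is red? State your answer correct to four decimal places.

Geometric (trials to first success), p = 0.1875.
P(Y = 11) = (1−p)^10 · p = 0.12538 · 0.1875 = 0.023509

0.0235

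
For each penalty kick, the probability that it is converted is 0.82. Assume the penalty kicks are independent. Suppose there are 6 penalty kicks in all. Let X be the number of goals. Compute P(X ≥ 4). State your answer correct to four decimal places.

0.9241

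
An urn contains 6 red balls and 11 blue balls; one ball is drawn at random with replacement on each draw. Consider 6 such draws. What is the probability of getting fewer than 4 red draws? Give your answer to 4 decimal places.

X ~ Binomial(6, 0.352941); P(X ≤ 3) = Σ C(6,k) p^k (1−p)^(6−k) over k:
  k=0: C(6,0)·0.352941^0·0.647059^6 = 0.073394
  k=1: C(6,1)·0.352941^1·0.647059^5 = 0.240200
  k=2: C(6,2)·0.352941^2·0.647059^4 = 0.327545
  k=3: C(6,3)·0.352941^3·0.647059^3 = 0.238215
Total = 0.879354

0.8794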